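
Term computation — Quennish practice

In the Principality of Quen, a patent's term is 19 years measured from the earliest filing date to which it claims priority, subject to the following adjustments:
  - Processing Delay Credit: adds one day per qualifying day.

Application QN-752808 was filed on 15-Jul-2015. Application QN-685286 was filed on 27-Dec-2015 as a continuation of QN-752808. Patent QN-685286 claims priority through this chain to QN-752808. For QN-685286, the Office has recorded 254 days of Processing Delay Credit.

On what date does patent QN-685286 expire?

Earliest priority filing: 15 July 2015.
Base term: 15 July 2015 + 19 years → 15 July 2034.
Processing Delay Credit: +254 days → 26 March 2035.

2035-03-26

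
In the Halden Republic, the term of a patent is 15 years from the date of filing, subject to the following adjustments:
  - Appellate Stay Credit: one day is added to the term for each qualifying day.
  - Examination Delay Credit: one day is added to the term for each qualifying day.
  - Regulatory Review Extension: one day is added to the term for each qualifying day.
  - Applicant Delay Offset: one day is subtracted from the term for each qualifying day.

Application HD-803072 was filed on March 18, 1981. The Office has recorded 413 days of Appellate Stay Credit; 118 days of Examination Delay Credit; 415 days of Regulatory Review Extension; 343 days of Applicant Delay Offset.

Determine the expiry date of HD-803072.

Base term: filing date + 15 years → 18 March 1996.
Appellate Stay Credit: +413 days → 5 May 1997.
Examination Delay Credit: +118 days → 31 August 1997.
Regulatory Review Extension: +415 days → 20 October 1998.
Applicant Delay Offset: −343 days → 11 November 1997.

1997-11-11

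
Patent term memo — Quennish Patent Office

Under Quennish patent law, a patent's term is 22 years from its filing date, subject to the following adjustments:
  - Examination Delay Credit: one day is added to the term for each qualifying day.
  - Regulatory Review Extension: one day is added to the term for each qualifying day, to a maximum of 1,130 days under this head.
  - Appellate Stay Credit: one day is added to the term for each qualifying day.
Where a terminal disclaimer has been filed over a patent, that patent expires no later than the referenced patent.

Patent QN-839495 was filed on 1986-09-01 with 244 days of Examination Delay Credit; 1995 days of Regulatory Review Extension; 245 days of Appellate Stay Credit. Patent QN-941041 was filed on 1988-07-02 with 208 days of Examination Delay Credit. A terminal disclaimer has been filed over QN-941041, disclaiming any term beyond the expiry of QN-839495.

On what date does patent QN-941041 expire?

Natural term of QN-941041:
  Base: filing + 22 years → 2 July 2010.
  Examination Delay Credit: +208 days → 26 January 2011.
Expiry of referenced patent QN-839495:
  Base: filing + 22 years → 1 September 2008.
  Examination Delay Credit: +244 days → 3 May 2009.
  Regulatory Review Extension: 1995 days claimed exceeds the 1130-day cap, so +1130 days → 6 June 2012.
  Appellate Stay Credit: +245 days → 6 February 2013.
Terminal disclaimer: QN-941041 expires on the earlier of 26 January 2011 and 6 February 2013.

January 26, 2011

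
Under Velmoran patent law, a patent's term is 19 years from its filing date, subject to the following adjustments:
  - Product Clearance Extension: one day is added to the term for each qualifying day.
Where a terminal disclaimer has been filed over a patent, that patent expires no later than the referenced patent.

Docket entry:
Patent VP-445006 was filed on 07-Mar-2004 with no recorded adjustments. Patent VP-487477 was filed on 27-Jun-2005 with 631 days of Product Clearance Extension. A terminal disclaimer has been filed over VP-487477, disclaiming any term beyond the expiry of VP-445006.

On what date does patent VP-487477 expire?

March 7, 2023

Natural term of VP-487477:
  Base: filing + 19 years → 27 June 2024.
  Product Clearance Extension: +631 days → 20 March 2026.
Expiry of referenced patent VP-445006:
  Base: filing + 19 years → 7 March 2023.
Terminal disclaimer: VP-487477 expires on the earlier of 20 March 2026 and 7 March 2023.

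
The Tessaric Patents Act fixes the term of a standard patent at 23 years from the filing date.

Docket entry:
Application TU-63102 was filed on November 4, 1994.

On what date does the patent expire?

November 4, 2017

Filing date + 23 years → 4 November 2017.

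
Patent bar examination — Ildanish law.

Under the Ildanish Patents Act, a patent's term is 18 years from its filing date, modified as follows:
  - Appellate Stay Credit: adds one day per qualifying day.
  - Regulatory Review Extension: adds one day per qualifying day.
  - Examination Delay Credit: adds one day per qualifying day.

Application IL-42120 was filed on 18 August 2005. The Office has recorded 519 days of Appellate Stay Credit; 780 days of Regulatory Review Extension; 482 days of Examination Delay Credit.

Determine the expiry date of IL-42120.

Base term: filing date + 18 years → 18 August 2023.
Appellate Stay Credit: +519 days → 18 January 2025.
Regulatory Review Extension: +780 days → 9 March 2027.
Examination Delay Credit: +482 days → 3 July 2028.

2028-07-03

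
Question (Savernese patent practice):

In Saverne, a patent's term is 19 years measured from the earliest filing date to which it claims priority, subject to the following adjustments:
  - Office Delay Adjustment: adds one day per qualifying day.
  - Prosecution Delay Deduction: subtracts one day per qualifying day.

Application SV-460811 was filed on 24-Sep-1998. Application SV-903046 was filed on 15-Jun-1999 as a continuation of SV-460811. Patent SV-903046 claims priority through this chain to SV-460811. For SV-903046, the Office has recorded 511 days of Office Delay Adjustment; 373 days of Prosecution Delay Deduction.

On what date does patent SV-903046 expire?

2018-02-09

Earliest priority filing: 24 September 1998.
Base term: 24 September 1998 + 19 years → 24 September 2017.
Office Delay Adjustment: +511 days → 17 February 2019.
Prosecution Delay Deduction: −373 days → 9 February 2018.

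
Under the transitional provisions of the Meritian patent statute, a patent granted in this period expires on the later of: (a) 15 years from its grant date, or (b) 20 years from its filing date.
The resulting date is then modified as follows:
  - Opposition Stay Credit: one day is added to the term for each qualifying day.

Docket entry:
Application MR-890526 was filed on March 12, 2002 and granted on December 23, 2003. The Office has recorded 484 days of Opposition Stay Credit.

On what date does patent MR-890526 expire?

(a) grant + 15 years → 23 December 2018.
(b) filing + 20 years → 12 March 2022.
Later of the two: 12 March 2022.
Opposition Stay Credit: +484 days → 9 July 2023.

July 9, 2023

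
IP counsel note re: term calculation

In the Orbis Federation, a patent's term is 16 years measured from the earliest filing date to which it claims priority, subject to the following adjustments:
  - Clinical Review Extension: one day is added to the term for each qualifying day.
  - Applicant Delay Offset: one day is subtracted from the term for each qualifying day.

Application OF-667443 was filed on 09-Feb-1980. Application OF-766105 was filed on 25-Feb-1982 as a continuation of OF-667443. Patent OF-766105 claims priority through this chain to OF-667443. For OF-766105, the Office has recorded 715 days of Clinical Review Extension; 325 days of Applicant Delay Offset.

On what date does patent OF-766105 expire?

March 5, 1997

Earliest priority filing: 9 February 1980.
Base term: 9 February 1980 + 16 years → 9 February 1996.
Clinical Review Extension: +715 days → 24 January 1998.
Applicant Delay Offset: −325 days → 5 March 1997.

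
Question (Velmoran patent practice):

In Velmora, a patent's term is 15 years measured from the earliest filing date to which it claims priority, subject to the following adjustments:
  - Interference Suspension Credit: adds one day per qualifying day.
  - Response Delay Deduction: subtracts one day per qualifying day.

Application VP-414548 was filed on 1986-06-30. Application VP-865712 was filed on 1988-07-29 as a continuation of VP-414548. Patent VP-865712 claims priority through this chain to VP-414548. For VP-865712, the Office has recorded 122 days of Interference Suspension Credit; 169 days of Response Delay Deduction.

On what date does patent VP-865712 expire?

2001-05-14

Earliest priority filing: 30 June 1986.
Base term: 30 June 1986 + 15 years → 30 June 2001.
Interference Suspension Credit: +122 days → 30 October 2001.
Response Delay Deduction: −169 days → 14 May 2001.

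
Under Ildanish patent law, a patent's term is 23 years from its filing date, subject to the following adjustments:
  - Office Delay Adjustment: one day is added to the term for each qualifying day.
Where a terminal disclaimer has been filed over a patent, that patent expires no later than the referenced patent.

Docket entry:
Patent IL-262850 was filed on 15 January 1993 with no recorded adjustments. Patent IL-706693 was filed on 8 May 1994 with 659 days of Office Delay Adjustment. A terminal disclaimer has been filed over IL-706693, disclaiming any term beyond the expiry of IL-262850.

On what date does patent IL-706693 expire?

Natural term of IL-706693:
  Base: filing + 23 years → 8 May 2017.
  Office Delay Adjustment: +659 days → 26 February 2019.
Expiry of referenced patent IL-262850:
  Base: filing + 23 years → 15 January 2016.
Terminal disclaimer: IL-706693 expires on the earlier of 26 February 2019 and 15 January 2016.

January 15, 2016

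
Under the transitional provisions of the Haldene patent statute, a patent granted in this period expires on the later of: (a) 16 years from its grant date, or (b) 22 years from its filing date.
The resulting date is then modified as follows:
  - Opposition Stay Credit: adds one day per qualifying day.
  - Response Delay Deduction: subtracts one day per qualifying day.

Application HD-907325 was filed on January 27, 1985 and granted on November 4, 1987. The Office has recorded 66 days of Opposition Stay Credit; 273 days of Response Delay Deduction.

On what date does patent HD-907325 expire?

July 4, 2006

(a) grant + 16 years → 4 November 2003.
(b) filing + 22 years → 27 January 2007.
Later of the two: 27 January 2007.
Opposition Stay Credit: +66 days → 3 April 2007.
Response Delay Deduction: −273 days → 4 July 2006.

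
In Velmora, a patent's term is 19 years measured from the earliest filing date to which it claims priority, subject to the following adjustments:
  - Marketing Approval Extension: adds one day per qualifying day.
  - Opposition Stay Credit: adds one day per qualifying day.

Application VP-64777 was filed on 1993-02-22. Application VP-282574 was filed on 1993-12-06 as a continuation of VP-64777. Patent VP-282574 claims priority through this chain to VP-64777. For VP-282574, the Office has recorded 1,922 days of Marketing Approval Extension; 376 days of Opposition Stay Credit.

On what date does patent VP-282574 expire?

2018-06-08

Earliest priority filing: 22 February 1993.
Base term: 22 February 1993 + 19 years → 22 February 2012.
Marketing Approval Extension: +1922 days → 28 May 2017.
Opposition Stay Credit: +376 days → 8 June 2018.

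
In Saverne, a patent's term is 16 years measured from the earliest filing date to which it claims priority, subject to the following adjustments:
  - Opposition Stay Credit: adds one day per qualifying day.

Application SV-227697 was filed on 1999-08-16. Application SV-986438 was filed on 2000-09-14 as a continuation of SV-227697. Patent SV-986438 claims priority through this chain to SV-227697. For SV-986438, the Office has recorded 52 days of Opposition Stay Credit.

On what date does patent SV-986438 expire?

October 7, 2015

Earliest priority filing: 16 August 1999.
Base term: 16 August 1999 + 16 years → 16 August 2015.
Opposition Stay Credit: +52 days → 7 October 2015.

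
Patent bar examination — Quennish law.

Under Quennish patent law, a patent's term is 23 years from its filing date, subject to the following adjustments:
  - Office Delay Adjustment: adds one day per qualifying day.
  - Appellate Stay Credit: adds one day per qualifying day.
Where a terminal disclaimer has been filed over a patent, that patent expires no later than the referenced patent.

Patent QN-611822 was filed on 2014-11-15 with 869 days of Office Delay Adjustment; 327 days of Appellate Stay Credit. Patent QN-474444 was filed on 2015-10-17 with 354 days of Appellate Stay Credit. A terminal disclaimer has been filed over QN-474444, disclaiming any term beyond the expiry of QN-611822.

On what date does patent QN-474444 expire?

October 6, 2039

Natural term of QN-474444:
  Base: filing + 23 years → 17 October 2038.
  Appellate Stay Credit: +354 days → 6 October 2039.
Expiry of referenced patent QN-611822:
  Base: filing + 23 years → 15 November 2037.
  Office Delay Adjustment: +869 days → 2 April 2040.
  Appellate Stay Credit: +327 days → 23 February 2041.
Terminal disclaimer: QN-474444 expires on the earlier of 6 October 2039 and 23 February 2041.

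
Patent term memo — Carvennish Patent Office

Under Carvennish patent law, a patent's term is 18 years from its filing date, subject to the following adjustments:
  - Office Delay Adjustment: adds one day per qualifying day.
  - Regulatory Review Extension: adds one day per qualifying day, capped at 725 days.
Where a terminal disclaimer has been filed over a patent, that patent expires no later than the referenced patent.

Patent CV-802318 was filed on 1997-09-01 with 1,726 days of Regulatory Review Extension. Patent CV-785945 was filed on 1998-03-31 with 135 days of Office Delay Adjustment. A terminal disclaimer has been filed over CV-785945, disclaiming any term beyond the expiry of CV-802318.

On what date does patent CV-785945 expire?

Natural term of CV-785945:
  Base: filing + 18 years → 31 March 2016.
  Office Delay Adjustment: +135 days → 13 August 2016.
Expiry of referenced patent CV-802318:
  Base: filing + 18 years → 1 September 2015.
  Regulatory Review Extension: 1726 days claimed exceeds the 725-day cap, so +725 days → 26 August 2017.
Terminal disclaimer: CV-785945 expires on the earlier of 13 August 2016 and 26 August 2017.

2016-08-13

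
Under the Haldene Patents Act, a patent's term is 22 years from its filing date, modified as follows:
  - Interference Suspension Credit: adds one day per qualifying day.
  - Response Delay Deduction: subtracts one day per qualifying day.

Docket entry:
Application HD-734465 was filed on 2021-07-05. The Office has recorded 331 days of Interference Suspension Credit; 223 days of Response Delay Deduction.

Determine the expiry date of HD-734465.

Base term: filing date + 22 years → 5 July 2043.
Interference Suspension Credit: +331 days → 31 May 2044.
Response Delay Deduction: −223 days → 21 October 2043.

October 21, 2043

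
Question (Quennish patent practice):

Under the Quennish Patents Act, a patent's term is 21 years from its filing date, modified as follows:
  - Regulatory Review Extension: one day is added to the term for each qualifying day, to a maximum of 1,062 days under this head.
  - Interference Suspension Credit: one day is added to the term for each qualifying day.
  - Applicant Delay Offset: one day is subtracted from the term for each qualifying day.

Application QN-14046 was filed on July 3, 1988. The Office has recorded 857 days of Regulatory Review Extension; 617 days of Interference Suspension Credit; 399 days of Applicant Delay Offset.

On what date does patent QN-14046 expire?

Base term: filing date + 21 years → 3 July 2009.
Regulatory Review Extension: 857 days (within the 1062-day cap) → +857 days → 7 November 2011.
Interference Suspension Credit: +617 days → 16 July 2013.
Applicant Delay Offset: −399 days → 12 June 2012.

2012-06-12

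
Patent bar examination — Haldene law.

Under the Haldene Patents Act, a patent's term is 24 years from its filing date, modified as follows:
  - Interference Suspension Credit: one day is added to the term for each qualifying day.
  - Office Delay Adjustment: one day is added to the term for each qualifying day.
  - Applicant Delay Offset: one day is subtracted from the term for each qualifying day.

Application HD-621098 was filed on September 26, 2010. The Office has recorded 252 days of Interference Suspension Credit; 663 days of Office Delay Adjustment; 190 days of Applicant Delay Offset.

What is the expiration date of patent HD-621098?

2036-09-20

Base term: filing date + 24 years → 26 September 2034.
Interference Suspension Credit: +252 days → 5 June 2035.
Office Delay Adjustment: +663 days → 29 March 2037.
Applicant Delay Offset: −190 days → 20 September 2036.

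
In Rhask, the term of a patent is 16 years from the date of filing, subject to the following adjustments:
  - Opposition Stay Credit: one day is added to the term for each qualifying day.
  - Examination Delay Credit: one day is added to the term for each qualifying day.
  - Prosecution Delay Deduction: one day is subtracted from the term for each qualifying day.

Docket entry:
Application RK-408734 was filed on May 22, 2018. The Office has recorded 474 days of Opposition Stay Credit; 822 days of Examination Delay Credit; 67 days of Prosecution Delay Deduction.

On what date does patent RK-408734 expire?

2037-10-02

Base term: filing date + 16 years → 22 May 2034.
Opposition Stay Credit: +474 days → 8 September 2035.
Examination Delay Credit: +822 days → 8 December 2037.
Prosecution Delay Deduction: −67 days → 2 October 2037.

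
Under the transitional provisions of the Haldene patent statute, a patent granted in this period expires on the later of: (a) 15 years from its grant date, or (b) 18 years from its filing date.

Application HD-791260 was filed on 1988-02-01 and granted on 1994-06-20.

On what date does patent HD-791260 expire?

(a) grant + 15 years → 20 June 2009.
(b) filing + 18 years → 1 February 2006.
Later of the two: 20 June 2009.

June 20, 2009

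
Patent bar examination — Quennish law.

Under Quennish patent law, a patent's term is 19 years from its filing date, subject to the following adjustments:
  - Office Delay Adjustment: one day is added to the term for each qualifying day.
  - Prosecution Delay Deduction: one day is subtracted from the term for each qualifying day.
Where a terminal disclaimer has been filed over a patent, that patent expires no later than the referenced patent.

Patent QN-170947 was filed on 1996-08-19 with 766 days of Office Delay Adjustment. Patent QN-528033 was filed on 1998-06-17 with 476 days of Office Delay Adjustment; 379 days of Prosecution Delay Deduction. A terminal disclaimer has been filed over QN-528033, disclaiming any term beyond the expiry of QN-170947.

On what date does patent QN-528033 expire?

Natural term of QN-528033:
  Base: filing + 19 years → 17 June 2017.
  Office Delay Adjustment: +476 days → 6 October 2018.
  Prosecution Delay Deduction: −379 days → 22 September 2017.
Expiry of referenced patent QN-170947:
  Base: filing + 19 years → 19 August 2015.
  Office Delay Adjustment: +766 days → 23 September 2017.
Terminal disclaimer: QN-528033 expires on the earlier of 22 September 2017 and 23 September 2017.

September 22, 2017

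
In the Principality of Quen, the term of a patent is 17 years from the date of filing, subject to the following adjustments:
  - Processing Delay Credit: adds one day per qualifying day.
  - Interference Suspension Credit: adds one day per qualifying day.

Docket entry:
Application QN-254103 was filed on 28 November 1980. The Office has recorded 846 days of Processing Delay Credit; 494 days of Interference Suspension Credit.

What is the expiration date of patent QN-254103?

Base term: filing date + 17 years → 28 November 1997.
Processing Delay Credit: +846 days → 23 March 2000.
Interference Suspension Credit: +494 days → 30 July 2001.

2001-07-30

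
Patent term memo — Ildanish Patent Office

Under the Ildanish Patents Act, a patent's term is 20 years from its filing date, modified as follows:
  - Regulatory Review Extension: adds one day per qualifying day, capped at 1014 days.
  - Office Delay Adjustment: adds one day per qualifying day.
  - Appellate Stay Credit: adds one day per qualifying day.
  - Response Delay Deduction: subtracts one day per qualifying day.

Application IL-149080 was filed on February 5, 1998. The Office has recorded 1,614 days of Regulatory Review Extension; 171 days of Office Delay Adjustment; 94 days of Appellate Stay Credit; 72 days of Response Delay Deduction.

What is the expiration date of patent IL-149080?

Base term: filing date + 20 years → 5 February 2018.
Regulatory Review Extension: 1614 days claimed exceeds the 1014-day cap, so +1014 days → 15 November 2020.
Office Delay Adjustment: +171 days → 5 May 2021.
Appellate Stay Credit: +94 days → 7 August 2021.
Response Delay Deduction: −72 days → 27 May 2021.

2021-05-27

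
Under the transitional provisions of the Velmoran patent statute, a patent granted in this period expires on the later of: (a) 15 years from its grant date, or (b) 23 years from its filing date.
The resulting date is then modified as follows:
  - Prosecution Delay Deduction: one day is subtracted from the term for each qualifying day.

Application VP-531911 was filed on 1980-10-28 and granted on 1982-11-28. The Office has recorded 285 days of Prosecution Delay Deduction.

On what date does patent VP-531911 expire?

2003-01-16

(a) grant + 15 years → 28 November 1997.
(b) filing + 23 years → 28 October 2003.
Later of the two: 28 October 2003.
Prosecution Delay Deduction: −285 days → 16 January 2003.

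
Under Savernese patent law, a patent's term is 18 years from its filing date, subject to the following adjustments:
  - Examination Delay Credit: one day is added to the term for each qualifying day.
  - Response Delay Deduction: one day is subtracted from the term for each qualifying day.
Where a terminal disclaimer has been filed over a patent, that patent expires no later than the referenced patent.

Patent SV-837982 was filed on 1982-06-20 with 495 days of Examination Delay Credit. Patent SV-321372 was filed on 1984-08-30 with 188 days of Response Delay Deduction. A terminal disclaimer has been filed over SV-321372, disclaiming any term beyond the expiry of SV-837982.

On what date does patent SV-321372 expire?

October 28, 2001

Natural term of SV-321372:
  Base: filing + 18 years → 30 August 2002.
  Response Delay Deduction: −188 days → 23 February 2002.
Expiry of referenced patent SV-837982:
  Base: filing + 18 years → 20 June 2000.
  Examination Delay Credit: +495 days → 28 October 2001.
Terminal disclaimer: SV-321372 expires on the earlier of 23 February 2002 and 28 October 2001.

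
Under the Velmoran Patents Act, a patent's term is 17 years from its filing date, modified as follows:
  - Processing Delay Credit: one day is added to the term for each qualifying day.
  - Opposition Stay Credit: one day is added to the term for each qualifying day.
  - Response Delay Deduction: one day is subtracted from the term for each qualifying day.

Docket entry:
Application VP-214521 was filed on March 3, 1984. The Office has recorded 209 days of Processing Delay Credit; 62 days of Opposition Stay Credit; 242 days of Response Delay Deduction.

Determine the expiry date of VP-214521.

April 1, 2001

Base term: filing date + 17 years → 3 March 2001.
Processing Delay Credit: +209 days → 28 September 2001.
Opposition Stay Credit: +62 days → 29 November 2001.
Response Delay Deduction: −242 days → 1 April 2001.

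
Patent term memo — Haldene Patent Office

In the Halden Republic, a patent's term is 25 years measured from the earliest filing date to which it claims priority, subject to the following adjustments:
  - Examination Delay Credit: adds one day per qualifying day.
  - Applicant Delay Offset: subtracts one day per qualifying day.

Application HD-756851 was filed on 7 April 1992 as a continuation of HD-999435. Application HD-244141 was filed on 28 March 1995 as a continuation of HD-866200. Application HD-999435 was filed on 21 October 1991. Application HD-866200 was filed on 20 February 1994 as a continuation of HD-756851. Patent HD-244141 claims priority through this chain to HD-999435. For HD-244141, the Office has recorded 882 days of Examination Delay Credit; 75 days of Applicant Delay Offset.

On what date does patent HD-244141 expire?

Earliest priority filing: 21 October 1991.
Base term: 21 October 1991 + 25 years → 21 October 2016.
Examination Delay Credit: +882 days → 22 March 2019.
Applicant Delay Offset: −75 days → 6 January 2019.

January 6, 2019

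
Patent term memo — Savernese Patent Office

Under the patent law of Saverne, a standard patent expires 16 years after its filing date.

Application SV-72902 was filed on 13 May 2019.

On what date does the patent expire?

2035-05-13

Filing date + 16 years → 13 May 2035.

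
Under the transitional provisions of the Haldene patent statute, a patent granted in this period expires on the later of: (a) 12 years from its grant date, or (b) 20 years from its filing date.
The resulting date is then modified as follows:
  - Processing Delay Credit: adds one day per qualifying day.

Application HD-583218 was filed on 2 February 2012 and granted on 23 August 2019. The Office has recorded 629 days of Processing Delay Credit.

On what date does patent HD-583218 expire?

October 23, 2033

(a) grant + 12 years → 23 August 2031.
(b) filing + 20 years → 2 February 2032.
Later of the two: 2 February 2032.
Processing Delay Credit: +629 days → 23 October 2033.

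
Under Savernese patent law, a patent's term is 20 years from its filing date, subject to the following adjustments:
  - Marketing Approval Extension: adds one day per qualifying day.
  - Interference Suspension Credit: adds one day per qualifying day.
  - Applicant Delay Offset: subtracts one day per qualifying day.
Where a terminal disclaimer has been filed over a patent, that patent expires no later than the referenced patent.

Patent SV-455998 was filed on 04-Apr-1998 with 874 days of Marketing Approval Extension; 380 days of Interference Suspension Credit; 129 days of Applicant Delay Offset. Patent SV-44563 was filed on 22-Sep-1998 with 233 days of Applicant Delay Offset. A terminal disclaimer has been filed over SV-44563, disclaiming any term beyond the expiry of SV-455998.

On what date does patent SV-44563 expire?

Natural term of SV-44563:
  Base: filing + 20 years → 22 September 2018.
  Applicant Delay Offset: −233 days → 1 February 2018.
Expiry of referenced patent SV-455998:
  Base: filing + 20 years → 4 April 2018.
  Marketing Approval Extension: +874 days → 25 August 2020.
  Interference Suspension Credit: +380 days → 9 September 2021.
  Applicant Delay Offset: −129 days → 3 May 2021.
Terminal disclaimer: SV-44563 expires on the earlier of 1 February 2018 and 3 May 2021.

February 1, 2018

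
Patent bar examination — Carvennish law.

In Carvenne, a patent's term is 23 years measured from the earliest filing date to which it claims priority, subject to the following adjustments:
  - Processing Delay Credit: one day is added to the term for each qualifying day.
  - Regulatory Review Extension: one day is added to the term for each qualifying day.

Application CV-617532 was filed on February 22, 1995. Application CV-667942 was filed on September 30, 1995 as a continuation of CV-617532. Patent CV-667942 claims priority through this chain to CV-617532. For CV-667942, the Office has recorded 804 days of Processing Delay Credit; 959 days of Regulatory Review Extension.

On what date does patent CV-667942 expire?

2022-12-21

Earliest priority filing: 22 February 1995.
Base term: 22 February 1995 + 23 years → 22 February 2018.
Processing Delay Credit: +804 days → 6 May 2020.
Regulatory Review Extension: +959 days → 21 December 2022.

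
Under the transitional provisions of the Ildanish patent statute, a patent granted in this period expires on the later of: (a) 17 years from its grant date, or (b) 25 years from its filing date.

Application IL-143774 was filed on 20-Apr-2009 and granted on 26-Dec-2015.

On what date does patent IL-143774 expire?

(a) grant + 17 years → 26 December 2032.
(b) filing + 25 years → 20 April 2034.
Later of the two: 20 April 2034.

April 20, 2034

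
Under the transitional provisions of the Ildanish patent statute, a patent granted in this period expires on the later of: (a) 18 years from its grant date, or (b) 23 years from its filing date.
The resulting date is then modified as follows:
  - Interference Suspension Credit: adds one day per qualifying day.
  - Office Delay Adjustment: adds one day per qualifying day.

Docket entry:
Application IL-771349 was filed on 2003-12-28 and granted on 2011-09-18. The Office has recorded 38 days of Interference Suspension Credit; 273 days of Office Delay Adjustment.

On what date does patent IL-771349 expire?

(a) grant + 18 years → 18 September 2029.
(b) filing + 23 years → 28 December 2026.
Later of the two: 18 September 2029.
Interference Suspension Credit: +38 days → 26 October 2029.
Office Delay Adjustment: +273 days → 26 July 2030.

July 26, 2030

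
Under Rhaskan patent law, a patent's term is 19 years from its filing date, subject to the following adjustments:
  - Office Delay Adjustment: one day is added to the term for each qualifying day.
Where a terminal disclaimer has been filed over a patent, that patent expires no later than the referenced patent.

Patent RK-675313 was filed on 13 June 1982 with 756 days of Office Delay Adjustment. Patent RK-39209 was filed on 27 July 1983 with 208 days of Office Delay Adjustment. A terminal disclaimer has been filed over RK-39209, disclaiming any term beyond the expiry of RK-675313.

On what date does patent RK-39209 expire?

2003-02-20

Natural term of RK-39209:
  Base: filing + 19 years → 27 July 2002.
  Office Delay Adjustment: +208 days → 20 February 2003.
Expiry of referenced patent RK-675313:
  Base: filing + 19 years → 13 June 2001.
  Office Delay Adjustment: +756 days → 9 July 2003.
Terminal disclaimer: RK-39209 expires on the earlier of 20 February 2003 and 9 July 2003.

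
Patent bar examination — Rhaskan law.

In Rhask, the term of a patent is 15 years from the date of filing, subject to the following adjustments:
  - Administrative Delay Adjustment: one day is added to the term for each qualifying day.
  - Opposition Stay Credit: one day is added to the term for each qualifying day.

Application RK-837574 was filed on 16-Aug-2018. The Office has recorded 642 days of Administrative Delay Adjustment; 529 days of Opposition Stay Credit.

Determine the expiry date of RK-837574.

Base term: filing date + 15 years → 16 August 2033.
Administrative Delay Adjustment: +642 days → 20 May 2035.
Opposition Stay Credit: +529 days → 30 October 2036.

2036-10-30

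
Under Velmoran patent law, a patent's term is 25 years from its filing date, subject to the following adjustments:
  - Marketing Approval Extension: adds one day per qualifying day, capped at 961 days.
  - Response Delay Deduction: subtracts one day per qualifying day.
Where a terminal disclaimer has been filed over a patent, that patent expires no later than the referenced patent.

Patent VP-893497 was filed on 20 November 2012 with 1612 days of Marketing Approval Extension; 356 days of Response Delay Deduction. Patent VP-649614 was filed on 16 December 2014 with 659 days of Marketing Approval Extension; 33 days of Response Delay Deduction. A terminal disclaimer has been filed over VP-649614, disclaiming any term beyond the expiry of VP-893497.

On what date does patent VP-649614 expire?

July 18, 2039

Natural term of VP-649614:
  Base: filing + 25 years → 16 December 2039.
  Marketing Approval Extension: 659 days (within the 961-day cap) → +659 days → 5 October 2041.
  Response Delay Deduction: −33 days → 2 September 2041.
Expiry of referenced patent VP-893497:
  Base: filing + 25 years → 20 November 2037.
  Marketing Approval Extension: 1612 days claimed exceeds the 961-day cap, so +961 days → 8 July 2040.
  Response Delay Deduction: −356 days → 18 July 2039.
Terminal disclaimer: VP-649614 expires on the earlier of 2 September 2041 and 18 July 2039.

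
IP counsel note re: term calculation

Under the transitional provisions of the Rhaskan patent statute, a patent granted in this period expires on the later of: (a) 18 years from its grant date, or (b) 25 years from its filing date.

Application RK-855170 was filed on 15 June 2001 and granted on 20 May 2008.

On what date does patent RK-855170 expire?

(a) grant + 18 years → 20 May 2026.
(b) filing + 25 years → 15 June 2026.
Later of the two: 15 June 2026.

June 15, 2026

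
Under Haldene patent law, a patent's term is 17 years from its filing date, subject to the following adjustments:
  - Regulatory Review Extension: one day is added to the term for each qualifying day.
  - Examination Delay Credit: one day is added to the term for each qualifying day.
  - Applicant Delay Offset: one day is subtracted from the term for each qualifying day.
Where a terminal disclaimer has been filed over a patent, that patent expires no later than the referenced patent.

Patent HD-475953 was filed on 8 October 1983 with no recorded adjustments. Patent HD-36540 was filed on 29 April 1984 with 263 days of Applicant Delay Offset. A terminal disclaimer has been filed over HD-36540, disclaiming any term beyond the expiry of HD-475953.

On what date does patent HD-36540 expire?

2000-08-09

Natural term of HD-36540:
  Base: filing + 17 years → 29 April 2001.
  Applicant Delay Offset: −263 days → 9 August 2000.
Expiry of referenced patent HD-475953:
  Base: filing + 17 years → 8 October 2000.
Terminal disclaimer: HD-36540 expires on the earlier of 9 August 2000 and 8 October 2000.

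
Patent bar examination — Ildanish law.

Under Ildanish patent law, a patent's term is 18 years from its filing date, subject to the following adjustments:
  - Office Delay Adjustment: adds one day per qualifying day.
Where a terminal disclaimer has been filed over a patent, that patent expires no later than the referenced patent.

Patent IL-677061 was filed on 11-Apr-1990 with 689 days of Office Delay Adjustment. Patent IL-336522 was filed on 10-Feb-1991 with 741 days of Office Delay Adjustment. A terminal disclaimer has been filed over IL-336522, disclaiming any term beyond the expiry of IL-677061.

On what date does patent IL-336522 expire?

Natural term of IL-336522:
  Base: filing + 18 years → 10 February 2009.
  Office Delay Adjustment: +741 days → 21 February 2011.
Expiry of referenced patent IL-677061:
  Base: filing + 18 years → 11 April 2008.
  Office Delay Adjustment: +689 days → 1 March 2010.
Terminal disclaimer: IL-336522 expires on the earlier of 21 February 2011 and 1 March 2010.

March 1, 2010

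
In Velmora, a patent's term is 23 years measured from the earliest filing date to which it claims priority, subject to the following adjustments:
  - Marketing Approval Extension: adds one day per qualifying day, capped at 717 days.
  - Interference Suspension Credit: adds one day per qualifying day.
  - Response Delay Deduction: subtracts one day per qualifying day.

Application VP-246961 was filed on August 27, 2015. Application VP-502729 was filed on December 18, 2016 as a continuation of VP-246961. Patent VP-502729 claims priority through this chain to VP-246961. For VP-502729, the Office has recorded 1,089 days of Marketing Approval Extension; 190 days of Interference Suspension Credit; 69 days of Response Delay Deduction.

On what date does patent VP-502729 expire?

Earliest priority filing: 27 August 2015.
Base term: 27 August 2015 + 23 years → 27 August 2038.
Marketing Approval Extension: 1089 days claimed exceeds the 717-day cap, so +717 days → 13 August 2040.
Interference Suspension Credit: +190 days → 19 February 2041.
Response Delay Deduction: −69 days → 12 December 2040.

2040-12-12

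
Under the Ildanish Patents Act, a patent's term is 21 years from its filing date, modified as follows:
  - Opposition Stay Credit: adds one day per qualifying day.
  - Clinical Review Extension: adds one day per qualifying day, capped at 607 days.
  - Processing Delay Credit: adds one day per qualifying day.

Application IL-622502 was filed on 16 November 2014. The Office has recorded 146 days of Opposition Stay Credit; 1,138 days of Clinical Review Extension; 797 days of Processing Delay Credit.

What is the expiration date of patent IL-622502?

February 13, 2040

Base term: filing date + 21 years → 16 November 2035.
Opposition Stay Credit: +146 days → 10 April 2036.
Clinical Review Extension: 1138 days claimed exceeds the 607-day cap, so +607 days → 8 December 2037.
Processing Delay Credit: +797 days → 13 February 2040.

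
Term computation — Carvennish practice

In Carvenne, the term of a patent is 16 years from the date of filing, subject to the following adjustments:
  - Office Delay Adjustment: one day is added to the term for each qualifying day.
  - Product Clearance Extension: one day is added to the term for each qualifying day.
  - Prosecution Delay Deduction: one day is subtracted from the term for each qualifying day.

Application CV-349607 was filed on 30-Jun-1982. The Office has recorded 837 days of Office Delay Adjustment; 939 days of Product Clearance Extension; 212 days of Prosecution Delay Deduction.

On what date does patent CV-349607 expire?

October 11, 2002

Base term: filing date + 16 years → 30 June 1998.
Office Delay Adjustment: +837 days → 14 October 2000.
Product Clearance Extension: +939 days → 11 May 2003.
Prosecution Delay Deduction: −212 days → 11 October 2002.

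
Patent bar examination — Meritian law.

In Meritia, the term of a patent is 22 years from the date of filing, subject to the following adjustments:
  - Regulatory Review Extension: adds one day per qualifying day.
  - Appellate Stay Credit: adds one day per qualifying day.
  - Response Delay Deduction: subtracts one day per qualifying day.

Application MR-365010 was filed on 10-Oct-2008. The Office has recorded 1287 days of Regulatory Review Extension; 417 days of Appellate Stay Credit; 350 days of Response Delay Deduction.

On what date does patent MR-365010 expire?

Base term: filing date + 22 years → 10 October 2030.
Regulatory Review Extension: +1287 days → 19 April 2034.
Appellate Stay Credit: +417 days → 10 June 2035.
Response Delay Deduction: −350 days → 25 June 2034.

June 25, 2034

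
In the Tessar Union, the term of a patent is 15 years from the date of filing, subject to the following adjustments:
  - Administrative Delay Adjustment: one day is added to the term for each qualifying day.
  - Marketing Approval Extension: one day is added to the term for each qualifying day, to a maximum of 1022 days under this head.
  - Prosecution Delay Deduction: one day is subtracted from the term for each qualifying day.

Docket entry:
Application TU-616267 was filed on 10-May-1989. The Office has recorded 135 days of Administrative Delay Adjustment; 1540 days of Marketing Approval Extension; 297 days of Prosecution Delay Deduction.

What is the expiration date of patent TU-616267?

September 17, 2006

Base term: filing date + 15 years → 10 May 2004.
Administrative Delay Adjustment: +135 days → 22 September 2004.
Marketing Approval Extension: 1540 days claimed exceeds the 1022-day cap, so +1022 days → 11 July 2007.
Prosecution Delay Deduction: −297 days → 17 September 2006.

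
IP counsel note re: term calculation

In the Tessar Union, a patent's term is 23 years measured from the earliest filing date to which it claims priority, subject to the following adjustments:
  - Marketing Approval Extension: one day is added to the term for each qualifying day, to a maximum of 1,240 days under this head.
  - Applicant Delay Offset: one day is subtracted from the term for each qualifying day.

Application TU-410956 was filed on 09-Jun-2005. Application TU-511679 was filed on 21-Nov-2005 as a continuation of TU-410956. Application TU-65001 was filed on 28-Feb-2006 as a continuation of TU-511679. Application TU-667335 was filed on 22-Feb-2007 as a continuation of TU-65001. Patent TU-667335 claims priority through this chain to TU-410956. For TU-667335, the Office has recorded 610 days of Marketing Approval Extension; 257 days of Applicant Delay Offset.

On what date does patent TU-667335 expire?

Earliest priority filing: 9 June 2005.
Base term: 9 June 2005 + 23 years → 9 June 2028.
Marketing Approval Extension: 610 days (within the 1240-day cap) → +610 days → 9 February 2030.
Applicant Delay Offset: −257 days → 28 May 2029.

May 28, 2029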